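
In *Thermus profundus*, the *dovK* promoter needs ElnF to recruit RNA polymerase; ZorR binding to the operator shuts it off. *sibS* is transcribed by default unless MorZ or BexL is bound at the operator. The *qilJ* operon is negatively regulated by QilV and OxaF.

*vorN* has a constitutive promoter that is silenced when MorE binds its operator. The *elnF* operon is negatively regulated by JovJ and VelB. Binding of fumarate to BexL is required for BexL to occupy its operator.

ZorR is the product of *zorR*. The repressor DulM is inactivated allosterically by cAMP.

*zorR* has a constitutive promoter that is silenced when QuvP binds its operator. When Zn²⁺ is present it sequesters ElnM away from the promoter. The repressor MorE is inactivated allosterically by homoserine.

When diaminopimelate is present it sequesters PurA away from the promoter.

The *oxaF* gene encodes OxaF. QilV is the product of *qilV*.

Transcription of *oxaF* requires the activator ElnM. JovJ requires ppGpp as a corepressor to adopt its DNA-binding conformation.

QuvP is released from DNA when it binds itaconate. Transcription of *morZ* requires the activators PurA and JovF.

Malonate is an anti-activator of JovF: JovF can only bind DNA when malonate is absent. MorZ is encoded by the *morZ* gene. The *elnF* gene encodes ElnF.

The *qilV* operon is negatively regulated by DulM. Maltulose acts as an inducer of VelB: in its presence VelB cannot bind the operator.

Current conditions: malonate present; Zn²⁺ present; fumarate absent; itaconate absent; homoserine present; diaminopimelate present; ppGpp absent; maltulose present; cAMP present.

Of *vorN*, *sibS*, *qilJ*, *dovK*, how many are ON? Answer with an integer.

3

Homoserine is present, so MorE is inactive.
With no repressor bound, *vorN* is transcribed.
→ *vorN* is ON.
Diaminopimelate is present, so PurA is inactive.
Malonate is present, so JovF is inactive.
Required activator PurA is absent, so *morZ* is not transcribed.
So MorZ is not produced.
Fumarate is absent, so BexL is inactive.
With no repressor bound, *sibS* is transcribed.
→ *sibS* is ON.
cAMP is present, so DulM is inactive.
With no repressor bound, *qilV* is transcribed.
So QilV is produced and active.
Zn²⁺ is present, so ElnM is inactive.
Required activator ElnM is absent, so *oxaF* is not transcribed.
So OxaF is not produced.
With repressor QilV bound, *qilJ* is not transcribed.
→ *qilJ* is OFF.
ppGpp is absent, so JovJ is inactive.
Maltulose is present, so VelB is inactive.
With no repressor bound, *elnF* is transcribed.
So ElnF is produced and active.
Itaconate is absent, so QuvP is active.
With repressor QuvP bound, *zorR* is not transcribed.
So ZorR is not produced.
No repressor is bound and ElnF is active, so *dovK* is transcribed.
→ *dovK* is ON.
3 of the 4 genes are transcribed.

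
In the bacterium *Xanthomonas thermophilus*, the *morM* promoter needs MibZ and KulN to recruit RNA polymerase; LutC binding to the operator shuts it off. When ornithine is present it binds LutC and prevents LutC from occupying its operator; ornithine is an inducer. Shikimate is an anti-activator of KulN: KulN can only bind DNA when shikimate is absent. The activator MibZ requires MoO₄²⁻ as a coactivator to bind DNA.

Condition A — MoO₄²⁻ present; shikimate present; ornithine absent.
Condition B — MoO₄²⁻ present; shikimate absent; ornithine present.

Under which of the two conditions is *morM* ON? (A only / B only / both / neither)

B only

Condition A:
MoO₄²⁻ is present, so MibZ is active.
Shikimate is present, so KulN is inactive.
Ornithine is absent, so LutC is active.
With repressor LutC bound, *morM* is not transcribed.
→ *morM* is OFF in A.
Condition B:
MoO₄²⁻ is present, so MibZ is active.
Shikimate is absent, so KulN is active.
Ornithine is present, so LutC is inactive.
No repressor is bound and MibZ and KulN are active, so *morM* is transcribed.
→ *morM* is ON in B.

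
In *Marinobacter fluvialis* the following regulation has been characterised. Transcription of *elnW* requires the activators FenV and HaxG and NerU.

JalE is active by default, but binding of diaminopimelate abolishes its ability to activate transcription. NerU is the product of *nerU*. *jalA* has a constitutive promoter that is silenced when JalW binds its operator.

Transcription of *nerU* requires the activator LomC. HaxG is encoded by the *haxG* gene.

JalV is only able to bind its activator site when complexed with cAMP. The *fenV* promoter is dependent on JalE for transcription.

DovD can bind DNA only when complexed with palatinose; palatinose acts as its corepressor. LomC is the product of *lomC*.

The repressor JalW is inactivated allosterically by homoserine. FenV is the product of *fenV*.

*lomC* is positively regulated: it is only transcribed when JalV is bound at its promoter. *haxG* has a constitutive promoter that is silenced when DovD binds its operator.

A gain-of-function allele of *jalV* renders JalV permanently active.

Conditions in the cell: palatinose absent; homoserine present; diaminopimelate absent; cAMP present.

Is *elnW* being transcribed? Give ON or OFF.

ON

Diaminopimelate is absent, so JalE is active.
No repressor is bound and JalE is active, so *fenV* is transcribed.
So FenV is produced and active.
Palatinose is absent, so DovD is inactive.
With no repressor bound, *haxG* is transcribed.
So HaxG is produced and active.
JalV is constitutively active in this strain.
No repressor is bound and JalV is active, so *lomC* is transcribed.
So LomC is produced and active.
No repressor is bound and LomC is active, so *nerU* is transcribed.
So NerU is produced and active.
No repressor is bound and FenV and HaxG and NerU are active, so *elnW* is transcribed.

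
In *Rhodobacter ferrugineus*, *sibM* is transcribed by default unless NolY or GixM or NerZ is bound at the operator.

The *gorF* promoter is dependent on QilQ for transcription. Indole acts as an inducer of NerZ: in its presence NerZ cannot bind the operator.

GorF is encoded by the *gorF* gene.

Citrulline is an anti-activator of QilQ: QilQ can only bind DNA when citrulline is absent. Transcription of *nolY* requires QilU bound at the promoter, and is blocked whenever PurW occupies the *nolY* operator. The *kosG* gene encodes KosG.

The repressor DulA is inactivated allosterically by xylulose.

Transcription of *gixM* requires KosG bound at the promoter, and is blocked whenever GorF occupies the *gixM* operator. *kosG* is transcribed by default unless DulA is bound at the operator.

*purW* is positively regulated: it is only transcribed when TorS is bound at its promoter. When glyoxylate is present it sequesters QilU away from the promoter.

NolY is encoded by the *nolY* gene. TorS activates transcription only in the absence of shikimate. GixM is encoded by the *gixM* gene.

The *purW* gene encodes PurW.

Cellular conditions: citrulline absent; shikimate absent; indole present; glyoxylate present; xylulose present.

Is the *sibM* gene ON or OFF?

ON

Shikimate is absent, so TorS is active.
No repressor is bound and TorS is active, so *purW* is transcribed.
So PurW is produced and active.
Glyoxylate is present, so QilU is inactive.
With repressor PurW bound, *nolY* is not transcribed.
So NolY is not produced.
Xylulose is present, so DulA is inactive.
With no repressor bound, *kosG* is transcribed.
So KosG is produced and active.
Citrulline is absent, so QilQ is active.
No repressor is bound and QilQ is active, so *gorF* is transcribed.
So GorF is produced and active.
With repressor GorF bound, *gixM* is not transcribed.
So GixM is not produced.
Indole is present, so NerZ is inactive.
With no repressor bound, *sibM* is transcribed.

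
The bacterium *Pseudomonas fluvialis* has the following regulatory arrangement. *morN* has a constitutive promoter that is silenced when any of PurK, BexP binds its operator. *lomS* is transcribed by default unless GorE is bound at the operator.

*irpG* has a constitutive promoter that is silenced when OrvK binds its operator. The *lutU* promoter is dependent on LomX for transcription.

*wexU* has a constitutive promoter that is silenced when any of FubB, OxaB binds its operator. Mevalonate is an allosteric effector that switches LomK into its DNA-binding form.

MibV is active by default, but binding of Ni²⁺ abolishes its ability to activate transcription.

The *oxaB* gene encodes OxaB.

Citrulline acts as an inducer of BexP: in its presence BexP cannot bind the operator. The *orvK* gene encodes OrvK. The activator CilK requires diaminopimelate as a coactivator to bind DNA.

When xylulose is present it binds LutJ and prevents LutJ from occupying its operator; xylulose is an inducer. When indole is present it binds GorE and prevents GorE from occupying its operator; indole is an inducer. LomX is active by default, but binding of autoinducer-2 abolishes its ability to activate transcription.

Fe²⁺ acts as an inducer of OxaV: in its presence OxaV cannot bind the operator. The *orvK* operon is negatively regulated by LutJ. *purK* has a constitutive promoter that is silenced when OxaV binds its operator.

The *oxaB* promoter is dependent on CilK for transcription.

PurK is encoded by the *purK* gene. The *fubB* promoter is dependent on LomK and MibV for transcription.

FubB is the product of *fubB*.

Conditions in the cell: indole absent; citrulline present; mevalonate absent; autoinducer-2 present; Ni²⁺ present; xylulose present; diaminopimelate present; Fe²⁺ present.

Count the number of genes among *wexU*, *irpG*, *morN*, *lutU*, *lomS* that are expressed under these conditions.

0

Mevalonate is absent, so LomK is inactive.
Ni²⁺ is present, so MibV is inactive.
Required activator LomK is absent, so *fubB* is not transcribed.
So FubB is not produced.
Diaminopimelate is present, so CilK is active.
No repressor is bound and CilK is active, so *oxaB* is transcribed.
So OxaB is produced and active.
With repressor OxaB bound, *wexU* is not transcribed.
→ *wexU* is OFF.
Xylulose is present, so LutJ is inactive.
With no repressor bound, *orvK* is transcribed.
So OrvK is produced and active.
With repressor OrvK bound, *irpG* is not transcribed.
→ *irpG* is OFF.
Fe²⁺ is present, so OxaV is inactive.
With no repressor bound, *purK* is transcribed.
So PurK is produced and active.
Citrulline is present, so BexP is inactive.
With repressor PurK bound, *morN* is not transcribed.
→ *morN* is OFF.
Autoinducer-2 is present, so LomX is inactive.
Required activator LomX is absent, so *lutU* is not transcribed.
→ *lutU* is OFF.
Indole is absent, so GorE is active.
With repressor GorE bound, *lomS* is not transcribed.
→ *lomS* is OFF.
0 of the 5 genes are transcribed.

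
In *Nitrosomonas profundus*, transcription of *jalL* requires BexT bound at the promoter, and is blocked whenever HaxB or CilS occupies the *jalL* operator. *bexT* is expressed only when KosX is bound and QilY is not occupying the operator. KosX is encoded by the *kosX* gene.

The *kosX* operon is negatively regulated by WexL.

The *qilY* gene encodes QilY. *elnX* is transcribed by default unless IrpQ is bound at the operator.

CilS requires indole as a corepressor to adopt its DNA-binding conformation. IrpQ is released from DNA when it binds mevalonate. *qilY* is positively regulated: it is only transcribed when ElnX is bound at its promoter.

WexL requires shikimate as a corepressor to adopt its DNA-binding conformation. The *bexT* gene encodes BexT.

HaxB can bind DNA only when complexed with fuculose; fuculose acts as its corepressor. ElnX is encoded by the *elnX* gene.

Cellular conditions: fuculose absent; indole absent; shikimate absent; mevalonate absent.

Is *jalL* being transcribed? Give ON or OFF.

ON

Mevalonate is absent, so IrpQ is active.
With repressor IrpQ bound, *elnX* is not transcribed.
So ElnX is not produced.
Required activator ElnX is absent, so *qilY* is not transcribed.
So QilY is not produced.
Shikimate is absent, so WexL is inactive.
With no repressor bound, *kosX* is transcribed.
So KosX is produced and active.
No repressor is bound and KosX is active, so *bexT* is transcribed.
So BexT is produced and active.
Fuculose is absent, so HaxB is inactive.
Indole is absent, so CilS is inactive.
No repressor is bound and BexT is active, so *jalL* is transcribed.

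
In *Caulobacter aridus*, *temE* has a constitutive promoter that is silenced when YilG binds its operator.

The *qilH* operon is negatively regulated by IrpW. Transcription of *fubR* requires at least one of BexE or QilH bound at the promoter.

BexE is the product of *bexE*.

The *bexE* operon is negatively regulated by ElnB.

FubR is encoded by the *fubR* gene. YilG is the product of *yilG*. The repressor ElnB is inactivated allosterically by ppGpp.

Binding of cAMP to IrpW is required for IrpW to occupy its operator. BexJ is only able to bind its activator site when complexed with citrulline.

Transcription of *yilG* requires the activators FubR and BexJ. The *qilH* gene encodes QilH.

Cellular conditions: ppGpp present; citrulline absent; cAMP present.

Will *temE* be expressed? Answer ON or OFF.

ON

ppGpp is present, so ElnB is inactive.
With no repressor bound, *bexE* is transcribed.
So BexE is produced and active.
cAMP is present, so IrpW is active.
With repressor IrpW bound, *qilH* is not transcribed.
So QilH is not produced.
Activator BexE is present, so *fubR* is transcribed.
So FubR is produced and active.
Citrulline is absent, so BexJ is inactive.
Required activator BexJ is absent, so *yilG* is not transcribed.
So YilG is not produced.
With no repressor bound, *temE* is transcribed.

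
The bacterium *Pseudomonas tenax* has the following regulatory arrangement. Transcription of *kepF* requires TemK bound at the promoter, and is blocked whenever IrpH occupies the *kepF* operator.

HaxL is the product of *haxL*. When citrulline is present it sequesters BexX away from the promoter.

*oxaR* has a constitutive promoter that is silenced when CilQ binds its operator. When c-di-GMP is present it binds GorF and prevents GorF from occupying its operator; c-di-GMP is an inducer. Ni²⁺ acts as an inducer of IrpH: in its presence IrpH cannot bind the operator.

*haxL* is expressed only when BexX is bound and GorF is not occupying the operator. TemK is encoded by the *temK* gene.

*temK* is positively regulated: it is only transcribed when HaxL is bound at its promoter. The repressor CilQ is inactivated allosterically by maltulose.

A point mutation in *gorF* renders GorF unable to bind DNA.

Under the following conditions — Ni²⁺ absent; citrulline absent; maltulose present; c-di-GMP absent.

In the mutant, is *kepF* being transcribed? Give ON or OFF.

OFF

GorF is non-functional in this strain, so it has no effect.
Citrulline is absent, so BexX is active.
No repressor is bound and BexX is active, so *haxL* is transcribed.
So HaxL is produced and active.
No repressor is bound and HaxL is active, so *temK* is transcribed.
So TemK is produced and active.
Ni²⁺ is absent, so IrpH is active.
With repressor IrpH bound, *kepF* is not transcribed.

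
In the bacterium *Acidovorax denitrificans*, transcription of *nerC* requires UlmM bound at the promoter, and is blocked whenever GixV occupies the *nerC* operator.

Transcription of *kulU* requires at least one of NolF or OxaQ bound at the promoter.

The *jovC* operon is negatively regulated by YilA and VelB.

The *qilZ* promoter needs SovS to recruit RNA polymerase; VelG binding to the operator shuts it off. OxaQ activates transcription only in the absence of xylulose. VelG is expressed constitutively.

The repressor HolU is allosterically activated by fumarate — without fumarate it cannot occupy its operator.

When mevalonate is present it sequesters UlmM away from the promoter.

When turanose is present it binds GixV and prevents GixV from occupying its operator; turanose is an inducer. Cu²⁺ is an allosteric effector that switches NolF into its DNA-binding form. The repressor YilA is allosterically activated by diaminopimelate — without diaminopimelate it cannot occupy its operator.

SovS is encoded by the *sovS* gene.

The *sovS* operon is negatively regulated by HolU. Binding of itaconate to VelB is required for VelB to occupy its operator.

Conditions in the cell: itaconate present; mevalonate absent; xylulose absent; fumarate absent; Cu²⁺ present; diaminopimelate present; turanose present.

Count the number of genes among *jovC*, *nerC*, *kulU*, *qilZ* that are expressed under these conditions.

Diaminopimelate is present, so YilA is active.
Itaconate is present, so VelB is active.
With repressor YilA bound, *jovC* is not transcribed.
→ *jovC* is OFF.
Mevalonate is absent, so UlmM is active.
Turanose is present, so GixV is inactive.
No repressor is bound and UlmM is active, so *nerC* is transcribed.
→ *nerC* is ON.
Cu²⁺ is present, so NolF is active.
Xylulose is absent, so OxaQ is active.
Activator NolF is present, so *kulU* is transcribed.
→ *kulU* is ON.
Fumarate is absent, so HolU is inactive.
With no repressor bound, *sovS* is transcribed.
So SovS is produced and active.
VelG is produced constitutively and is active.
With repressor VelG bound, *qilZ* is not transcribed.
→ *qilZ* is OFF.
2 of the 4 genes are transcribed.

2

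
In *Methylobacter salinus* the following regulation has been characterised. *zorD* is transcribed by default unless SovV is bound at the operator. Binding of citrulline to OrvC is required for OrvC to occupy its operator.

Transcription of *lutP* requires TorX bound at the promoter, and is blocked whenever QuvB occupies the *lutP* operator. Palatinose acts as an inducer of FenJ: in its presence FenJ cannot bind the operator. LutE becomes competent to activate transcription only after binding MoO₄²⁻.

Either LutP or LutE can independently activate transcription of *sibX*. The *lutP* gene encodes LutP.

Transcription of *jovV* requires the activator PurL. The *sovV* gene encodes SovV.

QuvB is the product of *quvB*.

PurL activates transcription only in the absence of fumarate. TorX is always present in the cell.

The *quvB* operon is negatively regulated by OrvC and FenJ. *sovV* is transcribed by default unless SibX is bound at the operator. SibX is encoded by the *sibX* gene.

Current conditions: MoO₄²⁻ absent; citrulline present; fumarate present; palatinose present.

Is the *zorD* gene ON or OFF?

Citrulline is present, so OrvC is active.
Palatinose is present, so FenJ is inactive.
With repressor OrvC bound, *quvB* is not transcribed.
So QuvB is not produced.
TorX is produced constitutively and is active.
No repressor is bound and TorX is active, so *lutP* is transcribed.
So LutP is produced and active.
MoO₄²⁻ is absent, so LutE is inactive.
Activator LutP is present, so *sibX* is transcribed.
So SibX is produced and active.
With repressor SibX bound, *sovV* is not transcribed.
So SovV is not produced.
With no repressor bound, *zorD* is transcribed.

ON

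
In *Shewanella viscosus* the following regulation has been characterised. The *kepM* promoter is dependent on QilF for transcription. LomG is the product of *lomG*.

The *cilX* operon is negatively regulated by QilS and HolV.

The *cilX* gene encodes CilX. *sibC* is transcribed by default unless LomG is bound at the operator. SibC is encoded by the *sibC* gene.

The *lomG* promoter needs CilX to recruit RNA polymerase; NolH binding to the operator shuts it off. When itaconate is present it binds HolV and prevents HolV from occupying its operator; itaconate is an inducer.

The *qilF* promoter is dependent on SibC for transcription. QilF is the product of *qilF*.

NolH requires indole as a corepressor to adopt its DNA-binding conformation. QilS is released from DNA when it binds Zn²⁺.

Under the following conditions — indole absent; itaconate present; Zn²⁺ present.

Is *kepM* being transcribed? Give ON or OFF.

Zn²⁺ is present, so QilS is inactive.
Itaconate is present, so HolV is inactive.
With no repressor bound, *cilX* is transcribed.
So CilX is produced and active.
Indole is absent, so NolH is inactive.
No repressor is bound and CilX is active, so *lomG* is transcribed.
So LomG is produced and active.
With repressor LomG bound, *sibC* is not transcribed.
So SibC is not produced.
Required activator SibC is absent, so *qilF* is not transcribed.
So QilF is not produced.
Required activator QilF is absent, so *kepM* is not transcribed.

OFF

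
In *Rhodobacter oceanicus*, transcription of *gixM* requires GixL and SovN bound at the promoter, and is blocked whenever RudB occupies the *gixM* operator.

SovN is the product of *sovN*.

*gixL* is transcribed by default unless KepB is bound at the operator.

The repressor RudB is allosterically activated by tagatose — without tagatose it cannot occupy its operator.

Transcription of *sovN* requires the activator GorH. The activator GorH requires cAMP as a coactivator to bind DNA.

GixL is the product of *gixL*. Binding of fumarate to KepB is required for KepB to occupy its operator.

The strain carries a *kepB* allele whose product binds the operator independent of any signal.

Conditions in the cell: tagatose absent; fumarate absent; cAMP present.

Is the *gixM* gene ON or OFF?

Tagatose is absent, so RudB is inactive.
KepB is constitutively active in this strain.
With repressor KepB bound, *gixL* is not transcribed.
So GixL is not produced.
cAMP is present, so GorH is active.
No repressor is bound and GorH is active, so *sovN* is transcribed.
So SovN is produced and active.
Required activator GixL is absent, so *gixM* is not transcribed.

OFF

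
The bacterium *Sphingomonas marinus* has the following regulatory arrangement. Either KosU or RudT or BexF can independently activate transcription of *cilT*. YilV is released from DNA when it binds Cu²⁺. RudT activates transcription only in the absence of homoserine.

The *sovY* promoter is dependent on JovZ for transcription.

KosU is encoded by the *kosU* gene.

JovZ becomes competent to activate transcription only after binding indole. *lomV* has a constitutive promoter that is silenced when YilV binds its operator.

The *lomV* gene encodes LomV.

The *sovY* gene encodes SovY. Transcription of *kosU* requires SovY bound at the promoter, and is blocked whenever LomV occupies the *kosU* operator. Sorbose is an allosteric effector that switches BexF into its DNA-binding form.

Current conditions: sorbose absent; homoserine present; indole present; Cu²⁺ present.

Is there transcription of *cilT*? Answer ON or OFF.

Cu²⁺ is present, so YilV is inactive.
With no repressor bound, *lomV* is transcribed.
So LomV is produced and active.
Indole is present, so JovZ is active.
No repressor is bound and JovZ is active, so *sovY* is transcribed.
So SovY is produced and active.
With repressor LomV bound, *kosU* is not transcribed.
So KosU is not produced.
Homoserine is present, so RudT is inactive.
Sorbose is absent, so BexF is inactive.
No activator is available at the *cilT* promoter, so *cilT* is not transcribed.

OFF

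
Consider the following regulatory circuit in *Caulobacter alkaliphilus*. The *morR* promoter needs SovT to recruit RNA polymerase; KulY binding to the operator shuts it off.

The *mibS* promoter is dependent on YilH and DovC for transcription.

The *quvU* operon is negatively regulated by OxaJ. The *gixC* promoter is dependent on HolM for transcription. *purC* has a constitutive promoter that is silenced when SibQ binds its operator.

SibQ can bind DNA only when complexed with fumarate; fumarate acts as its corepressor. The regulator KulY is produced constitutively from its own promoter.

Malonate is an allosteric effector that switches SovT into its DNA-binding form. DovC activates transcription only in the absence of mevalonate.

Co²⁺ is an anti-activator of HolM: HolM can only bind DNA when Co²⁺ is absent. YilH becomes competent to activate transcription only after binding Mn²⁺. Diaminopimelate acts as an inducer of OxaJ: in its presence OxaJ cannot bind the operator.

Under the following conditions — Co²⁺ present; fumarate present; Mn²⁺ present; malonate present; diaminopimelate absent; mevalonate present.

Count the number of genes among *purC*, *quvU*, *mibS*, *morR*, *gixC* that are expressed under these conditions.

0

Fumarate is present, so SibQ is active.
With repressor SibQ bound, *purC* is not transcribed.
→ *purC* is OFF.
Diaminopimelate is absent, so OxaJ is active.
With repressor OxaJ bound, *quvU* is not transcribed.
→ *quvU* is OFF.
Mn²⁺ is present, so YilH is active.
Mevalonate is present, so DovC is inactive.
Required activator DovC is absent, so *mibS* is not transcribed.
→ *mibS* is OFF.
Malonate is present, so SovT is active.
KulY is produced constitutively and is active.
With repressor KulY bound, *morR* is not transcribed.
→ *morR* is OFF.
Co²⁺ is present, so HolM is inactive.
Required activator HolM is absent, so *gixC* is not transcribed.
→ *gixC* is OFF.
0 of the 5 genes are transcribed.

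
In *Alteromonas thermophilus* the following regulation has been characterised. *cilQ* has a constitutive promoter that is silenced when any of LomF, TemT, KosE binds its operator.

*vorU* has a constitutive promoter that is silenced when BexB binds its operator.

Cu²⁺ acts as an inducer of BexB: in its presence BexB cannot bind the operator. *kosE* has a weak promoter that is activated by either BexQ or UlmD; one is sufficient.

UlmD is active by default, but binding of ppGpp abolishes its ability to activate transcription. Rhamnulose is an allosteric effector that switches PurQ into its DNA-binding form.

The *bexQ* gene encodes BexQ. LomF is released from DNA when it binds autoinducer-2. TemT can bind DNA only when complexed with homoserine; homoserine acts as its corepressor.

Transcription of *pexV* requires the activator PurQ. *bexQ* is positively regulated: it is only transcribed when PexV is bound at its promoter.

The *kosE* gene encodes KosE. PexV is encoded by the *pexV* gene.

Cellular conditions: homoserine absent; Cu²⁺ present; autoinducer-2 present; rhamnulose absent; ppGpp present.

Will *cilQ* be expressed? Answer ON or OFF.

ON

Autoinducer-2 is present, so LomF is inactive.
Homoserine is absent, so TemT is inactive.
Rhamnulose is absent, so PurQ is inactive.
Required activator PurQ is absent, so *pexV* is not transcribed.
So PexV is not produced.
Required activator PexV is absent, so *bexQ* is not transcribed.
So BexQ is not produced.
ppGpp is present, so UlmD is inactive.
No activator is available at the *kosE* promoter, so *kosE* is not transcribed.
So KosE is not produced.
With no repressor bound, *cilQ* is transcribed.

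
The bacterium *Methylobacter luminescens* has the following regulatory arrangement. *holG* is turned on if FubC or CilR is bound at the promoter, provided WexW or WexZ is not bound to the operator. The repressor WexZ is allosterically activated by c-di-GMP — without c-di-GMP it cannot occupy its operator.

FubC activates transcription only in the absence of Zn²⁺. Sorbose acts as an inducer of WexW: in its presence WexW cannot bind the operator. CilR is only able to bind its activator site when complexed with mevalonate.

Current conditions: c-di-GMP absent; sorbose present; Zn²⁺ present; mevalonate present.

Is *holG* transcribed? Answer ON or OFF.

ON

Sorbose is present, so WexW is inactive.
c-di-GMP is absent, so WexZ is inactive.
Zn²⁺ is present, so FubC is inactive.
Mevalonate is present, so CilR is active.
Activator CilR is present, so *holG* is transcribed.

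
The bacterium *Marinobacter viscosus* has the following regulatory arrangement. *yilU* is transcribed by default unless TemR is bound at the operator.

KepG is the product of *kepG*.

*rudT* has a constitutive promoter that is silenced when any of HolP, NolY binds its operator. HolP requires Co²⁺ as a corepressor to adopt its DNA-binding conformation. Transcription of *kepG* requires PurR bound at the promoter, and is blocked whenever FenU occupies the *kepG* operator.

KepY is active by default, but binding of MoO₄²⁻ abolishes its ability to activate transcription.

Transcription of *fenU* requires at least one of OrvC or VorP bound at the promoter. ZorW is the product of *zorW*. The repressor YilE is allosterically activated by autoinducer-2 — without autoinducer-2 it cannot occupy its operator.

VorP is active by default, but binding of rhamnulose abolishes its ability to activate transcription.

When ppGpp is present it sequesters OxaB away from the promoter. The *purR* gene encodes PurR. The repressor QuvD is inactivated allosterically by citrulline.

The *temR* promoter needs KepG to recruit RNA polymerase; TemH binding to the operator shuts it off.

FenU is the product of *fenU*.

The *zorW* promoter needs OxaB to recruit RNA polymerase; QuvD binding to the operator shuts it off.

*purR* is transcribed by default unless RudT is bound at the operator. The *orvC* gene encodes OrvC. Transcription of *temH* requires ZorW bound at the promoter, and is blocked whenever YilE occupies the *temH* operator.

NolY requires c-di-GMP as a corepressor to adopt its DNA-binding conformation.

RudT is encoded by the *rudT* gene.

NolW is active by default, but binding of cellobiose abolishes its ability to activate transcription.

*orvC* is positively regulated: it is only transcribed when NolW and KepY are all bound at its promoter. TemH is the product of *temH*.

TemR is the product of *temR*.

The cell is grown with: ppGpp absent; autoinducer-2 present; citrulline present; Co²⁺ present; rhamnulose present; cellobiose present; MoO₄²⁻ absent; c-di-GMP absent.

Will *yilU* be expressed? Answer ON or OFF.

OFF

Cellobiose is present, so NolW is inactive.
MoO₄²⁻ is absent, so KepY is active.
Required activator NolW is absent, so *orvC* is not transcribed.
So OrvC is not produced.
Rhamnulose is present, so VorP is inactive.
No activator is available at the *fenU* promoter, so *fenU* is not transcribed.
So FenU is not produced.
Co²⁺ is present, so HolP is active.
c-di-GMP is absent, so NolY is inactive.
With repressor HolP bound, *rudT* is not transcribed.
So RudT is not produced.
With no repressor bound, *purR* is transcribed.
So PurR is produced and active.
No repressor is bound and PurR is active, so *kepG* is transcribed.
So KepG is produced and active.
ppGpp is absent, so OxaB is active.
Citrulline is present, so QuvD is inactive.
No repressor is bound and OxaB is active, so *zorW* is transcribed.
So ZorW is produced and active.
Autoinducer-2 is present, so YilE is active.
With repressor YilE bound, *temH* is not transcribed.
So TemH is not produced.
No repressor is bound and KepG is active, so *temR* is transcribed.
So TemR is produced and active.
With repressor TemR bound, *yilU* is not transcribed.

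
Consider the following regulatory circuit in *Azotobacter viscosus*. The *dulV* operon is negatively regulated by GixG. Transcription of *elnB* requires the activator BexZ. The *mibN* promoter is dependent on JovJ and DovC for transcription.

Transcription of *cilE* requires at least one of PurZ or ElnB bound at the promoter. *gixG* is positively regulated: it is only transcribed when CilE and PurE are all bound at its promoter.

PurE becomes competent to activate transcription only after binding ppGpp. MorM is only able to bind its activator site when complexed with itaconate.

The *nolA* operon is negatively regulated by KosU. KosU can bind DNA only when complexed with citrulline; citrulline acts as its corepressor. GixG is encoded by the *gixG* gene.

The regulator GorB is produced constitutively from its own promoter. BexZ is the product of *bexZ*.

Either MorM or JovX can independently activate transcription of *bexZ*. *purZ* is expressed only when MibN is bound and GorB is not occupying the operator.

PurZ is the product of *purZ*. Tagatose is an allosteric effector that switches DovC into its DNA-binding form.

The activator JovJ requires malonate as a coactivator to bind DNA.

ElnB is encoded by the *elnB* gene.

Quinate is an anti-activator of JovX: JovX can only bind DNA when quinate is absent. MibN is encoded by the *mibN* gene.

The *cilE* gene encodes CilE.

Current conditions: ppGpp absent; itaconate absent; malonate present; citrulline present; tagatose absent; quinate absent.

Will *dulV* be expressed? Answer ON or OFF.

Malonate is present, so JovJ is active.
Tagatose is absent, so DovC is inactive.
Required activator DovC is absent, so *mibN* is not transcribed.
So MibN is not produced.
GorB is produced constitutively and is active.
With repressor GorB bound, *purZ* is not transcribed.
So PurZ is not produced.
Itaconate is absent, so MorM is inactive.
Quinate is absent, so JovX is active.
Activator JovX is present, so *bexZ* is transcribed.
So BexZ is produced and active.
No repressor is bound and BexZ is active, so *elnB* is transcribed.
So ElnB is produced and active.
Activator ElnB is present, so *cilE* is transcribed.
So CilE is produced and active.
ppGpp is absent, so PurE is inactive.
Required activator PurE is absent, so *gixG* is not transcribed.
So GixG is not produced.
With no repressor bound, *dulV* is transcribed.

ON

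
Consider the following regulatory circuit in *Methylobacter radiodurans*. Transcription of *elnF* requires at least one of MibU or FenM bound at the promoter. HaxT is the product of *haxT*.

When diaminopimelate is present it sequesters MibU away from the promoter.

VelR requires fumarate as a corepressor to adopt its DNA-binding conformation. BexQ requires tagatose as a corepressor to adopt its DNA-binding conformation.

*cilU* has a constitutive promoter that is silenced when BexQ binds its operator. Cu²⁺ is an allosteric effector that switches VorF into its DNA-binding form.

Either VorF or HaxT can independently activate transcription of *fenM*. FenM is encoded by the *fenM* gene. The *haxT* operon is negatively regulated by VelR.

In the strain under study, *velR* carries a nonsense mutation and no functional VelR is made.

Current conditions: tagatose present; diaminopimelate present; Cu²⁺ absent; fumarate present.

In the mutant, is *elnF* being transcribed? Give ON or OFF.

ON

Diaminopimelate is present, so MibU is inactive.
Cu²⁺ is absent, so VorF is inactive.
VelR is non-functional in this strain, so it has no effect.
With no repressor bound, *haxT* is transcribed.
So HaxT is produced and active.
Activator HaxT is present, so *fenM* is transcribed.
So FenM is produced and active.
Activator FenM is present, so *elnF* is transcribed.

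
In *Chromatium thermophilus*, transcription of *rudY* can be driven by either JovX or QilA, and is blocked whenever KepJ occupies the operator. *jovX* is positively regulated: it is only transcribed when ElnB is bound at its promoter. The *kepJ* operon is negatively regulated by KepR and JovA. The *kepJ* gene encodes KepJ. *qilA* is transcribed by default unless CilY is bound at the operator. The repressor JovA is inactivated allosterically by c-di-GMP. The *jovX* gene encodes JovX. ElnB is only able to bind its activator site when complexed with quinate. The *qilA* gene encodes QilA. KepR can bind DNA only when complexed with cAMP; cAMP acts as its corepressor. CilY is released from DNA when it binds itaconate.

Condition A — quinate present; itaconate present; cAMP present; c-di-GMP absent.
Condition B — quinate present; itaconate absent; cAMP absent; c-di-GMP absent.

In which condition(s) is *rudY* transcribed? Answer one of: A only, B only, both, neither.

Condition A:
Quinate is present, so ElnB is active.
No repressor is bound and ElnB is active, so *jovX* is transcribed.
So JovX is produced and active.
Itaconate is present, so CilY is inactive.
With no repressor bound, *qilA* is transcribed.
So QilA is produced and active.
cAMP is present, so KepR is active.
c-di-GMP is absent, so JovA is active.
With repressor KepR bound, *kepJ* is not transcribed.
So KepJ is not produced.
Activator JovX is present, so *rudY* is transcribed.
→ *rudY* is ON in A.
Condition B:
Quinate is present, so ElnB is active.
No repressor is bound and ElnB is active, so *jovX* is transcribed.
So JovX is produced and active.
Itaconate is absent, so CilY is active.
With repressor CilY bound, *qilA* is not transcribed.
So QilA is not produced.
cAMP is absent, so KepR is inactive.
c-di-GMP is absent, so JovA is active.
With repressor JovA bound, *kepJ* is not transcribed.
So KepJ is not produced.
Activator JovX is present, so *rudY* is transcribed.
→ *rudY* is ON in B.

both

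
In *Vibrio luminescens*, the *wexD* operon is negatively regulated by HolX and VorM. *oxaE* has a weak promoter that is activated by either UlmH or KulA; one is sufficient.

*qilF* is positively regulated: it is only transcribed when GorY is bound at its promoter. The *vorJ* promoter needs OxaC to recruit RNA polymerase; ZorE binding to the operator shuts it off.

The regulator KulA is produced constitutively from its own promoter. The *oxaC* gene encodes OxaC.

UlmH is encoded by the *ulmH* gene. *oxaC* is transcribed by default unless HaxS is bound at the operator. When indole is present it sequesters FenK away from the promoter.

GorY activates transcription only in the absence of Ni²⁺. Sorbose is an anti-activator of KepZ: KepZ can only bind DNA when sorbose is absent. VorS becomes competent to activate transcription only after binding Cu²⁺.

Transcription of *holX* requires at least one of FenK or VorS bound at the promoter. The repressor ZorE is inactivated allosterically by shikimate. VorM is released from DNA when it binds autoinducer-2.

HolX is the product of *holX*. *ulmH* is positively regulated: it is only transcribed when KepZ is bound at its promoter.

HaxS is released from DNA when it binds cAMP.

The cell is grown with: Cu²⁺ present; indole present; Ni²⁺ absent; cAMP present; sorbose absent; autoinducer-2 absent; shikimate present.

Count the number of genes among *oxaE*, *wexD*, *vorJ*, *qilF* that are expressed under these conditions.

3

Sorbose is absent, so KepZ is active.
No repressor is bound and KepZ is active, so *ulmH* is transcribed.
So UlmH is produced and active.
KulA is produced constitutively and is active.
Activator UlmH is present, so *oxaE* is transcribed.
→ *oxaE* is ON.
Indole is present, so FenK is inactive.
Cu²⁺ is present, so VorS is active.
Activator VorS is present, so *holX* is transcribed.
So HolX is produced and active.
Autoinducer-2 is absent, so VorM is active.
With repressor HolX bound, *wexD* is not transcribed.
→ *wexD* is OFF.
cAMP is present, so HaxS is inactive.
With no repressor bound, *oxaC* is transcribed.
So OxaC is produced and active.
Shikimate is present, so ZorE is inactive.
No repressor is bound and OxaC is active, so *vorJ* is transcribed.
→ *vorJ* is ON.
Ni²⁺ is absent, so GorY is active.
No repressor is bound and GorY is active, so *qilF* is transcribed.
→ *qilF* is ON.
3 of the 4 genes are transcribed.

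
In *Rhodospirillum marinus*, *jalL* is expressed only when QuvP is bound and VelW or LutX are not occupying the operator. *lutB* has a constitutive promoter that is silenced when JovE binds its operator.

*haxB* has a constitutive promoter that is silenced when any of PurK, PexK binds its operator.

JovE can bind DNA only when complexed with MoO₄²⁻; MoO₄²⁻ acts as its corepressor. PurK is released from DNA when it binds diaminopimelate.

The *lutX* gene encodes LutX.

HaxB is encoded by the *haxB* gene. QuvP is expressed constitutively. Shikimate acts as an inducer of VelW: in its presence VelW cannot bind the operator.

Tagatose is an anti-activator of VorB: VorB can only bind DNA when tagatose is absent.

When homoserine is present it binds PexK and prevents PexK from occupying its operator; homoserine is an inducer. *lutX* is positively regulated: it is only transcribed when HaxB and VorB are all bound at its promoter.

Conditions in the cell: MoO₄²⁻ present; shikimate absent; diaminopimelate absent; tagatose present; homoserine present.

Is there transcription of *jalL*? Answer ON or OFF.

QuvP is produced constitutively and is active.
Shikimate is absent, so VelW is active.
Diaminopimelate is absent, so PurK is active.
Homoserine is present, so PexK is inactive.
With repressor PurK bound, *haxB* is not transcribed.
So HaxB is not produced.
Tagatose is present, so VorB is inactive.
Required activator HaxB is absent, so *lutX* is not transcribed.
So LutX is not produced.
With repressor VelW bound, *jalL* is not transcribed.

OFF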